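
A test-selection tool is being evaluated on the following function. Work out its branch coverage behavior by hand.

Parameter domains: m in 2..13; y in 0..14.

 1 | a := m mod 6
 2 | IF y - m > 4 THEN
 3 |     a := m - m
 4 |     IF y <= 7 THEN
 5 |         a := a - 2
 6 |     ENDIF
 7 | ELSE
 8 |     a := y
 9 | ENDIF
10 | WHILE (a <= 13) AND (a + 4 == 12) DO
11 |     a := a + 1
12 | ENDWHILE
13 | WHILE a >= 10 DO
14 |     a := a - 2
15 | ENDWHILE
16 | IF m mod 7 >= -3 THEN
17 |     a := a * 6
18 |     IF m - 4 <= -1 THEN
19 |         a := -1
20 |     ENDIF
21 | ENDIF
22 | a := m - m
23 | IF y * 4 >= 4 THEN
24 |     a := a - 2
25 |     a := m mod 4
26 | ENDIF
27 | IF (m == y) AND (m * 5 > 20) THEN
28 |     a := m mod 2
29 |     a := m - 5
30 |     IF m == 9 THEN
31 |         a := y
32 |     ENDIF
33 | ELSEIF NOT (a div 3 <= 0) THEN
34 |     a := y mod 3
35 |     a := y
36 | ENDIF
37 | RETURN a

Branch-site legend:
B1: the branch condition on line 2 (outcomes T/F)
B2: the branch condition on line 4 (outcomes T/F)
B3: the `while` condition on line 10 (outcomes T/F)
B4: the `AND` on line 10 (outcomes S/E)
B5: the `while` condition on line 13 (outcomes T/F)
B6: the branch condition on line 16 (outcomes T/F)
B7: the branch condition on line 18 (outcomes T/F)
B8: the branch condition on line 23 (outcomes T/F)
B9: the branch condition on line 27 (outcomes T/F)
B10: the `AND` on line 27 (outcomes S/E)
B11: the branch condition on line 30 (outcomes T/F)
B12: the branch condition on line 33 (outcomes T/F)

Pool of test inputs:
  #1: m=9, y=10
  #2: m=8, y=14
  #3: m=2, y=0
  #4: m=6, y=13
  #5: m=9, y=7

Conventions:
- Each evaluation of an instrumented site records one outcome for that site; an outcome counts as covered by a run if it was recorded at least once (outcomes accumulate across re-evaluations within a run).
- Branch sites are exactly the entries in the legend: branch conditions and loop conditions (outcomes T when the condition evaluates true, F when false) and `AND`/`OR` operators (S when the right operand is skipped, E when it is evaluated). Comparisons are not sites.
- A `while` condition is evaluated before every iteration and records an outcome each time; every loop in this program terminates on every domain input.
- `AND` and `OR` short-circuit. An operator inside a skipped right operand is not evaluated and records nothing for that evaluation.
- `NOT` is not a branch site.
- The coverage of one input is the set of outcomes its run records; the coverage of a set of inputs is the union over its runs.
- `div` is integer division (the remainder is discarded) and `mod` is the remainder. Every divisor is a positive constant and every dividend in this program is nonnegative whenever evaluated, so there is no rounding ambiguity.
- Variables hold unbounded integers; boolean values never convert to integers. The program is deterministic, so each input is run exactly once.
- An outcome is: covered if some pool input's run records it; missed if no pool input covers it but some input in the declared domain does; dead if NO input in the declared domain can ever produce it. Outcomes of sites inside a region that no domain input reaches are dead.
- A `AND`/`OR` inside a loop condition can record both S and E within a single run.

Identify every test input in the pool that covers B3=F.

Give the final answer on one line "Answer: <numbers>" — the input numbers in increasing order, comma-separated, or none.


input #1 (m=9, y=10): covers B3=F
input #2 (m=8, y=14): covers B3=F
input #3 (m=2, y=0): covers B3=F
input #4 (m=6, y=13): covers B3=F
input #5 (m=9, y=7): covers B3=F
Answer: 1, 2, 3, 4, 5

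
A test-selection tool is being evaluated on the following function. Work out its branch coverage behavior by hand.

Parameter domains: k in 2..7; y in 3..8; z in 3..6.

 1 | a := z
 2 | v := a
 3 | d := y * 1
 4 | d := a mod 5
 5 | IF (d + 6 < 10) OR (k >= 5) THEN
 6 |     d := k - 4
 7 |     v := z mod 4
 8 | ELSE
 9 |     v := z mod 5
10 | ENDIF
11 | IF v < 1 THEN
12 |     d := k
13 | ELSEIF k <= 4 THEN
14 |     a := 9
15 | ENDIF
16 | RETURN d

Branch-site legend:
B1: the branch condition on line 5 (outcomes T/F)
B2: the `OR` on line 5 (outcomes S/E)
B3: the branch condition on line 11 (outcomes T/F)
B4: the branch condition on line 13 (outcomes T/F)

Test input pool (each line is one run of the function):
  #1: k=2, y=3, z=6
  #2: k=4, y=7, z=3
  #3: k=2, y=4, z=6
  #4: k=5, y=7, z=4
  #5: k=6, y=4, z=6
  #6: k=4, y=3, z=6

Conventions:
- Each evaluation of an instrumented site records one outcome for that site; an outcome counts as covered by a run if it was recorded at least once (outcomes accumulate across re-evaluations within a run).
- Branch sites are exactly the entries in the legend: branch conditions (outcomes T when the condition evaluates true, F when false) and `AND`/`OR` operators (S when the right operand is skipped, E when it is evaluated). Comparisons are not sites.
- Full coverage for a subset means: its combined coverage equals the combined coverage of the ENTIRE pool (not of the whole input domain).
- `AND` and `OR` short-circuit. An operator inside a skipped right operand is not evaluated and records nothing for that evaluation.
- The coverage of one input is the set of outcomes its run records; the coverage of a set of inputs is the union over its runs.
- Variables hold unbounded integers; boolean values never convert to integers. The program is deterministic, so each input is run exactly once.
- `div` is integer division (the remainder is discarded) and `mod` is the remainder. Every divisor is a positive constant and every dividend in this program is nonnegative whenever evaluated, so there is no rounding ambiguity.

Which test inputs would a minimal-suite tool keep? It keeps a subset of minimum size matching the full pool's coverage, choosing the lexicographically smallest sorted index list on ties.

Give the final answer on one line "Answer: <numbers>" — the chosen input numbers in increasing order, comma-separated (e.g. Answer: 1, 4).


test 1 (k=2, y=3, z=6) fires B2->S, B1->T, B3->F, B4->T; hits B1=T, B2=S, B3=F, B4=T
test 2 (k=4, y=7, z=3) fires B2->S, B1->T, B3->F, B4->T; hits B1=T, B2=S, B3=F, B4=T
test 3 (k=2, y=4, z=6) fires B2->S, B1->T, B3->F, B4->T; hits B1=T, B2=S, B3=F, B4=T
test 4 (k=5, y=7, z=4) fires B2->E, B1->T, B3->T; hits B1=T, B2=E, B3=T
test 5 (k=6, y=4, z=6) fires B2->S, B1->T, B3->F, B4->F; hits B1=T, B2=S, B3=F, B4=F
test 6 (k=4, y=3, z=6) fires B2->S, B1->T, B3->F, B4->T; hits B1=T, B2=S, B3=F, B4=T
pool-wide coverage (7 outcomes): B1=T, B2=S, B2=E, B3=T, B3=F, B4=T, B4=F
checked all size-1 subsets: none covers 7 outcomes (max 4/7)
checked all size-2 subsets: none covers 7 outcomes (max 6/7)
size 3: inputs {1, 4, 5} cover all 7 outcomes, and no lexicographically smaller subset of this size does
Answer: 1, 4, 5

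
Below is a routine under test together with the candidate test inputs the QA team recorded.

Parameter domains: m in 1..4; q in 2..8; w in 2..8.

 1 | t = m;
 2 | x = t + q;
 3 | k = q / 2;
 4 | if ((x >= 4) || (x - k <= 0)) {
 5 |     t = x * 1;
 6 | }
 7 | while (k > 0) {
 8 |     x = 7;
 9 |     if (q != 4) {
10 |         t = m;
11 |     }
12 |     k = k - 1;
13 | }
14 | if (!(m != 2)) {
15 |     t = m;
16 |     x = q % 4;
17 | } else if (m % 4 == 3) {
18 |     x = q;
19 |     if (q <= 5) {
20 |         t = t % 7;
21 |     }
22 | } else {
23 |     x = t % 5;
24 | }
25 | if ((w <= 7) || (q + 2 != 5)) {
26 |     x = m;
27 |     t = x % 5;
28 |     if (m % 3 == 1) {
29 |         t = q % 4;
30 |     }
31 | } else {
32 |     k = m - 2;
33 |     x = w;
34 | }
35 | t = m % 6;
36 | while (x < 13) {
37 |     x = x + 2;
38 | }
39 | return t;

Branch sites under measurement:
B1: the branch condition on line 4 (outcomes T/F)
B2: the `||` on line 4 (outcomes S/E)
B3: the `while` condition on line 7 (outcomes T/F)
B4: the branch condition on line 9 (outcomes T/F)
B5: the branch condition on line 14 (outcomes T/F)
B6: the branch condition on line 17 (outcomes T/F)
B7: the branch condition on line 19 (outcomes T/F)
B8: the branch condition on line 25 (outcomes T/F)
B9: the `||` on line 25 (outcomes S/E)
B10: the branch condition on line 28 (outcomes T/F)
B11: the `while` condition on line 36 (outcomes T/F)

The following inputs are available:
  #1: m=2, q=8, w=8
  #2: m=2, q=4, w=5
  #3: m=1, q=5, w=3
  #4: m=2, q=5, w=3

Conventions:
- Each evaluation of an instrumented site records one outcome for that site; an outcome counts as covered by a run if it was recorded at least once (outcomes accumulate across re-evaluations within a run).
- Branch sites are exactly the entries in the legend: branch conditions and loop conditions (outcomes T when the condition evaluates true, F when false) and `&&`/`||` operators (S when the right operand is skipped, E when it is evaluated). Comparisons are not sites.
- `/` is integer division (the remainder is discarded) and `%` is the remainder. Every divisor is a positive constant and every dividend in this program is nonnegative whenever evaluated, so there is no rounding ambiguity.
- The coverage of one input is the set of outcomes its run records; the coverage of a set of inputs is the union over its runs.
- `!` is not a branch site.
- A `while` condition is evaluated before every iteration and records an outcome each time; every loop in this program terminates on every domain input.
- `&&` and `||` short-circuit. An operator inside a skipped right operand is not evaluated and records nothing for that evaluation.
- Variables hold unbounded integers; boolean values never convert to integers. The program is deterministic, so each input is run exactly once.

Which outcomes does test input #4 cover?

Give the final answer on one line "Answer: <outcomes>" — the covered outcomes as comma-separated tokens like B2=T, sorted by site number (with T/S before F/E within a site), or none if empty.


Simulating input #4 (m=2, q=5, w=3) step by step:
  B2->S, B1->T, B3->T, B4->T, B3->T, B4->T, B3->F, B5->T, B9->S, B8->T
  B10->F, B11->T, B11->T, B11->T, B11->T, B11->T, B11->T, B11->F
deduplicating events, the covered set is: B1=T, B2=S, B3=T, B3=F, B4=T, B5=T, B8=T, B9=S, B10=F, B11=T, B11=F
Answer: B1=T, B2=S, B3=T, B3=F, B4=T, B5=T, B8=T, B9=S, B10=F, B11=T, B11=F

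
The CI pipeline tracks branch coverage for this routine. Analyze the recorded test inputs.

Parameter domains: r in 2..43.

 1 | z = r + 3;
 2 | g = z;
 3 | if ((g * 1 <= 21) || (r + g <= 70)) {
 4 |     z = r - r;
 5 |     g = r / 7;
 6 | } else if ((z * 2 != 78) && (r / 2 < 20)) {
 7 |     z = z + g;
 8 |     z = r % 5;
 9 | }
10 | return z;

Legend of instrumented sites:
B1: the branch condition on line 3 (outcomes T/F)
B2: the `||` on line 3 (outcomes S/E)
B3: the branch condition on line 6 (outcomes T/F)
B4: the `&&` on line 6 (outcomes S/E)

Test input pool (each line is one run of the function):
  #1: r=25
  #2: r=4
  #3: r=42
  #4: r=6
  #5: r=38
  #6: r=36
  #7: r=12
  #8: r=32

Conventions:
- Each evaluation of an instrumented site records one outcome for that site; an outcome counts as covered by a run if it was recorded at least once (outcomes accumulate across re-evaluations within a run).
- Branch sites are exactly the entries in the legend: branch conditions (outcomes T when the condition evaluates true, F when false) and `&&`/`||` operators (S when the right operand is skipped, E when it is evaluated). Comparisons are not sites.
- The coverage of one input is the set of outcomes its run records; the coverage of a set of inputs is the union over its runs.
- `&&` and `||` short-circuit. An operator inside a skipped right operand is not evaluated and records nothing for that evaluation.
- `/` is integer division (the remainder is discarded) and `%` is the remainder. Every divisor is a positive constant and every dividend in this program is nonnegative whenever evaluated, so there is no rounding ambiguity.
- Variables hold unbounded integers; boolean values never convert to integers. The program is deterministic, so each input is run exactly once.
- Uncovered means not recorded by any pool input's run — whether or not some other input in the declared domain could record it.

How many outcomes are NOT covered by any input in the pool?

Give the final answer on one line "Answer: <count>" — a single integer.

test 1 (r=25) hits B1=T, B2=E
test 2 (r=4) hits B1=T, B2=S
test 3 (r=42) hits B1=F, B2=E, B3=F, B4=E
test 4 (r=6) hits B1=T, B2=S
test 5 (r=38) hits B1=F, B2=E, B3=T, B4=E
test 6 (r=36) hits B1=F, B2=E, B3=F, B4=S
test 7 (r=12) hits B1=T, B2=S
test 8 (r=32) hits B1=T, B2=E
union over the pool: B1=T, B1=F, B2=S, B2=E, B3=T, B3=F, B4=S, B4=E
uncovered (0 of 8): none

Answer: 0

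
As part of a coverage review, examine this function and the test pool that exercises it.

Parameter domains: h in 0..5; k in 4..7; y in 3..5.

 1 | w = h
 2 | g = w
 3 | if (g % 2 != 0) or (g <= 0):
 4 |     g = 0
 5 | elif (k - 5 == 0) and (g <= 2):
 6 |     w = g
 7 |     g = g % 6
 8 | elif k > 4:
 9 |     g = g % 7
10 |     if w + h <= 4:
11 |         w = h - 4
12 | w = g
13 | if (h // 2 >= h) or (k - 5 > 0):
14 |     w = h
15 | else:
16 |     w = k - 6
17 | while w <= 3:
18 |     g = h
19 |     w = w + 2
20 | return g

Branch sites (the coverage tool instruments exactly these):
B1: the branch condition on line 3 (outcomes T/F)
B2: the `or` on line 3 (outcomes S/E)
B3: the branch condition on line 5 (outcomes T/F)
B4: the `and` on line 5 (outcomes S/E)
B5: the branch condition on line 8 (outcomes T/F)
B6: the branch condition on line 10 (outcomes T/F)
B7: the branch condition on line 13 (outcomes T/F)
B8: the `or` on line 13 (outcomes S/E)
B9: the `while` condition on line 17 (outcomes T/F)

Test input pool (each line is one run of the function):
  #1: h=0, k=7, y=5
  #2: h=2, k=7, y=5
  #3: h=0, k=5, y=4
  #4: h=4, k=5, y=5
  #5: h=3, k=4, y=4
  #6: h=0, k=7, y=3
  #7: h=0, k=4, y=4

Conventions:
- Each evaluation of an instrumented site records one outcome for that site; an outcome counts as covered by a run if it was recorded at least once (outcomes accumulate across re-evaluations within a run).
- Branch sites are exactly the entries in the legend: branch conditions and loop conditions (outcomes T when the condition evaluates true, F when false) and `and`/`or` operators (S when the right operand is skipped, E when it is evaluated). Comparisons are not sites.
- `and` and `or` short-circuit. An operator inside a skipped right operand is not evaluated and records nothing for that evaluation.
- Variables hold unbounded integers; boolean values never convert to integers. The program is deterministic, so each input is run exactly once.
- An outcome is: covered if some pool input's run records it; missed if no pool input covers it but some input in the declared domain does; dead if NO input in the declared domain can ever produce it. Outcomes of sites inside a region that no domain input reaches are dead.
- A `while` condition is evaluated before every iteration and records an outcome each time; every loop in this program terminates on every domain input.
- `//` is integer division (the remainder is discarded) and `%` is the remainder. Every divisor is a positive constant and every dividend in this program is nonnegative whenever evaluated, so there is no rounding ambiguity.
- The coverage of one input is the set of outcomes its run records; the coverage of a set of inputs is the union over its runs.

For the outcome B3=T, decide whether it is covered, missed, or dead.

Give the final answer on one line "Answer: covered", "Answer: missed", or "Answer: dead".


no pool input records B3=T
but domain input (h=2, k=5, y=3) does record it -> reachable, so missed
Answer: missed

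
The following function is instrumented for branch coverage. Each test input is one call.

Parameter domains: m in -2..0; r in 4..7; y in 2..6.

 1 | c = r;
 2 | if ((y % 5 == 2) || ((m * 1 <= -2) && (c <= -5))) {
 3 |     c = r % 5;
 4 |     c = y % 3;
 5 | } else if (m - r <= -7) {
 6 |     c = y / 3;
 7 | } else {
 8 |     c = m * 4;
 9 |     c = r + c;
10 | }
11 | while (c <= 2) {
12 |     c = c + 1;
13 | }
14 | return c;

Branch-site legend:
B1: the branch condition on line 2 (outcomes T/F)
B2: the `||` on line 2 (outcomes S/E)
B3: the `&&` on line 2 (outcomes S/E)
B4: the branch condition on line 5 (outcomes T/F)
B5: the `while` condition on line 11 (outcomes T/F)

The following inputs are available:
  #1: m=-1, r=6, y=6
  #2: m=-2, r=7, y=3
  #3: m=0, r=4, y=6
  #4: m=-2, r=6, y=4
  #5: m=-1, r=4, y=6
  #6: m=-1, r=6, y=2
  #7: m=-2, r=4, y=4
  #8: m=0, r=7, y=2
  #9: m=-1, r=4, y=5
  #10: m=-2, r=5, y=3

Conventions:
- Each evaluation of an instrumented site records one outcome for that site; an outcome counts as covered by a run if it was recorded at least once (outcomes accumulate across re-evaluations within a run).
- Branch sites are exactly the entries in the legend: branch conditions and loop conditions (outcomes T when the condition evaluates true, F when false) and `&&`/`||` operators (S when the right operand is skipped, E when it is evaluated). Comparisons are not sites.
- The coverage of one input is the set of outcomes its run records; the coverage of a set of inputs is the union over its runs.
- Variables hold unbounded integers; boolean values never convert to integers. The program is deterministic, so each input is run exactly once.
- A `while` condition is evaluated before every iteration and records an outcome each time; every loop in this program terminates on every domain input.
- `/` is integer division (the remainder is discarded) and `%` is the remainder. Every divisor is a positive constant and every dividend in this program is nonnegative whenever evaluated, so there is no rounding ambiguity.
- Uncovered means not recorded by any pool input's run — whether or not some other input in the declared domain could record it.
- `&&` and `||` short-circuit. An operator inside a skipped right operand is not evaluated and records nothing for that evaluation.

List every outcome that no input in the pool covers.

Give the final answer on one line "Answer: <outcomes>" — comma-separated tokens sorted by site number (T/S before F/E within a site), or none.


#1 (m=-1, r=6, y=6) -> B2->E, B3->S, B1->F, B4->T, B5->T, B5->F; covered: B1=F, B2=E, B3=S, B4=T, B5=T, B5=F
#2 (m=-2, r=7, y=3) -> B2->E, B3->E, B1->F, B4->T, B5->T, B5->T, B5->F; covered: B1=F, B2=E, B3=E, B4=T, B5=T, B5=F
#3 (m=0, r=4, y=6) -> B2->E, B3->S, B1->F, B4->F, B5->F; covered: B1=F, B2=E, B3=S, B4=F, B5=F
#4 (m=-2, r=6, y=4) -> B2->E, B3->E, B1->F, B4->T, B5->T, B5->T, B5->F; covered: B1=F, B2=E, B3=E, B4=T, B5=T, B5=F
#5 (m=-1, r=4, y=6) -> B2->E, B3->S, B1->F, B4->F, B5->T, B5->T, B5->T, B5->F; covered: B1=F, B2=E, B3=S, B4=F, B5=T, B5=F
#6 (m=-1, r=6, y=2) -> B2->S, B1->T, B5->T, B5->F; covered: B1=T, B2=S, B5=T, B5=F
#7 (m=-2, r=4, y=4) -> B2->E, B3->E, B1->F, B4->F, B5->T, B5->T, B5->T, B5->T, B5->T, B5->T, B5->T, B5->F; covered: B1=F, B2=E, B3=E, B4=F, B5=T, B5=F
#8 (m=0, r=7, y=2) -> B2->S, B1->T, B5->T, B5->F; covered: B1=T, B2=S, B5=T, B5=F
#9 (m=-1, r=4, y=5) -> B2->E, B3->S, B1->F, B4->F, B5->T, B5->T, B5->T, B5->F; covered: B1=F, B2=E, B3=S, B4=F, B5=T, B5=F
#10 (m=-2, r=5, y=3) -> B2->E, B3->E, B1->F, B4->T, B5->T, B5->T, B5->F; covered: B1=F, B2=E, B3=E, B4=T, B5=T, B5=F
union over the pool: B1=T, B1=F, B2=S, B2=E, B3=S, B3=E, B4=T, B4=F, B5=T, B5=F
uncovered (0 of 10): none
Answer: none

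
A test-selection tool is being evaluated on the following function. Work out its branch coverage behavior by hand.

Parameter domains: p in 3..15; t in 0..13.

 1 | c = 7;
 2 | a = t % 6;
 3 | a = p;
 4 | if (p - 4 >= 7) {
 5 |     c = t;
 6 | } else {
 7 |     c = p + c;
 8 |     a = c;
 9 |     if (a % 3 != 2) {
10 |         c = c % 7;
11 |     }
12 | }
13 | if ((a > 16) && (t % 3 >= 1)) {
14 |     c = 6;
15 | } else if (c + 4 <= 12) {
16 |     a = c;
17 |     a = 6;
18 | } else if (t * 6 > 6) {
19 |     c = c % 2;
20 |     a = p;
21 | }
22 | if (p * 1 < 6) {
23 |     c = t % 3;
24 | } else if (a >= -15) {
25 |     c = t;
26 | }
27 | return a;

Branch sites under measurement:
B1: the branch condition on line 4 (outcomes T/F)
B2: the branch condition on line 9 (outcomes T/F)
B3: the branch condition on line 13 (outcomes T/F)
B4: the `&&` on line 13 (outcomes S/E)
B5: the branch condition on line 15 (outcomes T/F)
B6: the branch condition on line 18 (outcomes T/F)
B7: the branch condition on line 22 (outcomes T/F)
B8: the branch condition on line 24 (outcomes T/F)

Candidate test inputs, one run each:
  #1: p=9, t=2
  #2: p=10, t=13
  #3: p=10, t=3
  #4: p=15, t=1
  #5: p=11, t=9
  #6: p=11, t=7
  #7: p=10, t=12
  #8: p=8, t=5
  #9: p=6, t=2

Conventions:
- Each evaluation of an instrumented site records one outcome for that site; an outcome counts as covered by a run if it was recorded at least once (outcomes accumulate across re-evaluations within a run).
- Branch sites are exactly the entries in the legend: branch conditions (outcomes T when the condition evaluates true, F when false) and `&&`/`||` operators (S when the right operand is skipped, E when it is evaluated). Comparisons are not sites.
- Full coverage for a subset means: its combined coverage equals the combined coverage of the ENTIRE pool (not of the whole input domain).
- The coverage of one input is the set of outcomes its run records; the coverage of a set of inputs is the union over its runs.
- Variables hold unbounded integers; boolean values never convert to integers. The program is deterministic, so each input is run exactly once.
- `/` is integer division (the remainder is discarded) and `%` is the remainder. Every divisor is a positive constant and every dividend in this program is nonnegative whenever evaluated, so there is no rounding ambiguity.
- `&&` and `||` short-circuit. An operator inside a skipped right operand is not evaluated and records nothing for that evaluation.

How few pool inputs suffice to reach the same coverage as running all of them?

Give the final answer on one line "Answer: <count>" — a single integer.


input #1 (p=9, t=2): covers B1=F, B2=T, B3=F, B4=S, B5=T, B7=F, B8=T
input #2 (p=10, t=13): covers B1=F, B2=F, B3=T, B4=E, B7=F, B8=T
input #3 (p=10, t=3): covers B1=F, B2=F, B3=F, B4=E, B5=F, B6=T, B7=F, B8=T
input #4 (p=15, t=1): covers B1=T, B3=F, B4=S, B5=T, B7=F, B8=T
input #5 (p=11, t=9): covers B1=T, B3=F, B4=S, B5=F, B6=T, B7=F, B8=T
input #6 (p=11, t=7): covers B1=T, B3=F, B4=S, B5=T, B7=F, B8=T
input #7 (p=10, t=12): covers B1=F, B2=F, B3=F, B4=E, B5=F, B6=T, B7=F, B8=T
input #8 (p=8, t=5): covers B1=F, B2=T, B3=F, B4=S, B5=T, B7=F, B8=T
input #9 (p=6, t=2): covers B1=F, B2=T, B3=F, B4=S, B5=T, B7=F, B8=T
pool-wide coverage (13 outcomes): B1=T, B1=F, B2=T, B2=F, B3=T, B3=F, B4=S, B4=E, B5=T, B5=F, B6=T, B7=F, B8=T
size 1 is not enough: best union over all size-1 subsets is 8/13
size 2 is not enough: best union over all size-2 subsets is 11/13
inputs {1, 2, 5} (size 3) cover everything; no size-3 subset with a lexicographically smaller index list covers all 13
Answer: 3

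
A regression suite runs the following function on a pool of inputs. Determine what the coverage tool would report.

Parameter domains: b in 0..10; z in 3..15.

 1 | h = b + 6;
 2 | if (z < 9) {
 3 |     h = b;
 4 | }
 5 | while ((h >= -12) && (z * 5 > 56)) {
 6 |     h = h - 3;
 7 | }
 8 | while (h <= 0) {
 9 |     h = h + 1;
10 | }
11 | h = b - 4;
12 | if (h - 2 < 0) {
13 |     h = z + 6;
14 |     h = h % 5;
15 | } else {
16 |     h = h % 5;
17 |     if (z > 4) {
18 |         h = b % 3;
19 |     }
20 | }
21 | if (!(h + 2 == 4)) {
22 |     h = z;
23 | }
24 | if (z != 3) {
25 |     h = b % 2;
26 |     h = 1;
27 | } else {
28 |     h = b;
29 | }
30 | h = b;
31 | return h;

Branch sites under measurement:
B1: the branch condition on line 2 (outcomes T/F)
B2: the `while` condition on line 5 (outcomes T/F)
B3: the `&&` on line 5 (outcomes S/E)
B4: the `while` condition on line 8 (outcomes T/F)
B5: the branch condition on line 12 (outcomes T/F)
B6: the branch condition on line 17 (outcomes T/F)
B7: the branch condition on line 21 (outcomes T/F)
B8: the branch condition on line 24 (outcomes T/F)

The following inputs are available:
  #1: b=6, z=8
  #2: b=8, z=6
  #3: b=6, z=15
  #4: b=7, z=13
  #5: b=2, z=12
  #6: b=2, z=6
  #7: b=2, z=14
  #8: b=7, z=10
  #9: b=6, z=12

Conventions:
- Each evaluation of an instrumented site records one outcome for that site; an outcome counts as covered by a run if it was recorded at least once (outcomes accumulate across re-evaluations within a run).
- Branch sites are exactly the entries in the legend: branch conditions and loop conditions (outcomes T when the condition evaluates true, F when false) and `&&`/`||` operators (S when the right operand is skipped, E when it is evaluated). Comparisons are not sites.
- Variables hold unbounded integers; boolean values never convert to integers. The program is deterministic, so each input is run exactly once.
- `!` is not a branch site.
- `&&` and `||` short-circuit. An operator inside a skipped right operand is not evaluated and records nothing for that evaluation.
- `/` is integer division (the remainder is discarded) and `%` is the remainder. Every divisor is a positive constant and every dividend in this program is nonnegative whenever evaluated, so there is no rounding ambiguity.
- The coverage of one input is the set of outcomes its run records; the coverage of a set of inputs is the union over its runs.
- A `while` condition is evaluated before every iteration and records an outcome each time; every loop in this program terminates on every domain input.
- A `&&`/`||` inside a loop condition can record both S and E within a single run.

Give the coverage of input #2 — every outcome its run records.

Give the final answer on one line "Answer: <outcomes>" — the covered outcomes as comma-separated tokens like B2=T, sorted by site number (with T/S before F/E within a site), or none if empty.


Tracing the run of input #2 (b=8, z=6):
  B1->T, B3->E, B2->F, B4->F, B5->F, B6->T, B7->F, B8->T
distinct outcomes covered: B1=T, B2=F, B3=E, B4=F, B5=F, B6=T, B7=F, B8=T
Answer: B1=T, B2=F, B3=E, B4=F, B5=F, B6=T, B7=F, B8=T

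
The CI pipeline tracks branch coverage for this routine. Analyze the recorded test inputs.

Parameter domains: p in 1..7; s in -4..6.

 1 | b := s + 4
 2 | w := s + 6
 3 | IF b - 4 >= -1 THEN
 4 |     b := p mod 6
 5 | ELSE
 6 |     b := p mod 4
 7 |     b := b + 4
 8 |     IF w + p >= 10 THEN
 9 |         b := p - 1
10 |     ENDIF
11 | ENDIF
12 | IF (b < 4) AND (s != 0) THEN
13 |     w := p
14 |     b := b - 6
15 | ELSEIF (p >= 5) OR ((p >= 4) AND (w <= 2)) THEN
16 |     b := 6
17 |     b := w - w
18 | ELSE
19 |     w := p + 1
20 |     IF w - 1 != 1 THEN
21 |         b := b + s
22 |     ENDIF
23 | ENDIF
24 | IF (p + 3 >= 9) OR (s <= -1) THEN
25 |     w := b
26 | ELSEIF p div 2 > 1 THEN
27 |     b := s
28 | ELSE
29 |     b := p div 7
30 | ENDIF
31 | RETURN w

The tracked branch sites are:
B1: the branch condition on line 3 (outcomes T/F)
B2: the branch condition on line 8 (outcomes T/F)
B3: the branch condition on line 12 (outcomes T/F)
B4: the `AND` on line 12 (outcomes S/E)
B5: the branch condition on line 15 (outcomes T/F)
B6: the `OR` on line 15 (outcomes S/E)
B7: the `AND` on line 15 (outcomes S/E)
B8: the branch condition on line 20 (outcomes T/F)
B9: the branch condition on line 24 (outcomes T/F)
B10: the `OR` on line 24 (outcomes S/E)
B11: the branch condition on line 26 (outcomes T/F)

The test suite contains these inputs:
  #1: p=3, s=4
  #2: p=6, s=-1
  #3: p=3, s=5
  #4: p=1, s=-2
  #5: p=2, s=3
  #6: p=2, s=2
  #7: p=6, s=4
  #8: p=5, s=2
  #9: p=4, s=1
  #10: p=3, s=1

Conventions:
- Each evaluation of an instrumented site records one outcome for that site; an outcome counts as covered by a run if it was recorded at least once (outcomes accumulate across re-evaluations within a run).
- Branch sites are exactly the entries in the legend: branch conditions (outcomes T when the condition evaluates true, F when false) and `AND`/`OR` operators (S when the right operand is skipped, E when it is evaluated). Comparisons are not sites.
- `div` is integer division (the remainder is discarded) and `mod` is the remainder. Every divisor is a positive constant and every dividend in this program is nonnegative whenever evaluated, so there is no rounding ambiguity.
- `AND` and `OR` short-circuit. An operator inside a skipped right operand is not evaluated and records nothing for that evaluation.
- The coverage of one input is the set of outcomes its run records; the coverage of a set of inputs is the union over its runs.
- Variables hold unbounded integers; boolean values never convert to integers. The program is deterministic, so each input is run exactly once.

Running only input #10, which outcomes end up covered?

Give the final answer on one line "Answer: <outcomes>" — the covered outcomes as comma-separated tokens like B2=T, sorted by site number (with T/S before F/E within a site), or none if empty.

Event log for input #10 (p=3, s=1):
  B1->T, B4->E, B3->T, B10->E, B9->F, B11->F
distinct outcomes covered: B1=T, B3=T, B4=E, B9=F, B10=E, B11=F

Answer: B1=T, B3=T, B4=E, B9=F, B10=E, B11=F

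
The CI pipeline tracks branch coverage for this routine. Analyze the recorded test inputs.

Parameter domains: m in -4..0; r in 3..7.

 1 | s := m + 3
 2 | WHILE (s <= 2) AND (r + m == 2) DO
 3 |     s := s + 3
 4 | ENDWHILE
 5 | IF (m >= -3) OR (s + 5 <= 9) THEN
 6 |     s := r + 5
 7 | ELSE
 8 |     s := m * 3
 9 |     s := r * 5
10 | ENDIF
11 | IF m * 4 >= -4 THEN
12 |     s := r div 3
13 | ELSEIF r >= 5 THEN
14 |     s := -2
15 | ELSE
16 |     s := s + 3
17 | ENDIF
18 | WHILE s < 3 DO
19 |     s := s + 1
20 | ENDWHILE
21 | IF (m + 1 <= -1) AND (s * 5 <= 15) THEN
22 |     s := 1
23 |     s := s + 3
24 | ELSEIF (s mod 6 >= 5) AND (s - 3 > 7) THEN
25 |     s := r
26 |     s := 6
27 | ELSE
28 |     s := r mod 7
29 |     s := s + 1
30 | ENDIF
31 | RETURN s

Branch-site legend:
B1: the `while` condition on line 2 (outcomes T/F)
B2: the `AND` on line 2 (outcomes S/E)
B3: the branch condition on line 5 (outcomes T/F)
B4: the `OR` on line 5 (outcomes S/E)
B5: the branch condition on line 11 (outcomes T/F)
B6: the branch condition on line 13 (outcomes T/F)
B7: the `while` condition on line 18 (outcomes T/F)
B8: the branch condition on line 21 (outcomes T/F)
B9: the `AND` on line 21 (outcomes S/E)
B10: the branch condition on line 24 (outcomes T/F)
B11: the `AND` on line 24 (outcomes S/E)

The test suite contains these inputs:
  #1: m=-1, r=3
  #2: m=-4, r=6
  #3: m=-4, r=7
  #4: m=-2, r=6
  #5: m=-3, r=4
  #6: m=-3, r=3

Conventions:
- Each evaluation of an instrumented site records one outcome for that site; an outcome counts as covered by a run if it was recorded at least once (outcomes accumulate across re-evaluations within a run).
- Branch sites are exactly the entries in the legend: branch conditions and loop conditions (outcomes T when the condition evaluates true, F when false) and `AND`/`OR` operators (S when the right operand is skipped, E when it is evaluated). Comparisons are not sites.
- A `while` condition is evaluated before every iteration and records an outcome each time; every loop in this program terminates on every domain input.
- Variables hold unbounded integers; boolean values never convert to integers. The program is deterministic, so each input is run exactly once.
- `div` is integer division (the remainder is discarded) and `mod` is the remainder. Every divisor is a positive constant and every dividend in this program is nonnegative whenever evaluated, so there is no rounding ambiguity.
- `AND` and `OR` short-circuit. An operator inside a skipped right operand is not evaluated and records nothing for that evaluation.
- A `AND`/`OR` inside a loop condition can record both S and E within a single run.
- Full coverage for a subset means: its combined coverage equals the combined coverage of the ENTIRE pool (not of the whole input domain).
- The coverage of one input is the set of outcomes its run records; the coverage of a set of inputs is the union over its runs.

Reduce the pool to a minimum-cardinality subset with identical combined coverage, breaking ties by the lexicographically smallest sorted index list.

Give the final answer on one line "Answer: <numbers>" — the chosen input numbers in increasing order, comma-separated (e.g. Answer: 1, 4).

test 1 (m=-1, r=3) fires B2->E, B1->T, B2->S, B1->F, B4->S, B3->T, B5->T, B7->T, B7->T, B7->F, B9->S, B8->F, B11->S, B10->F; hits B1=T, B1=F, B2=S, B2=E, B3=T, B4=S, B5=T, B7=T, B7=F, B8=F, B9=S, B10=F, B11=S
test 2 (m=-4, r=6) fires B2->E, B1->T, B2->E, B1->T, B2->S, B1->F, B4->E, B3->F, B5->F, B6->T, B7->T, B7->T, B7->T, B7->T, ...; hits B1=T, B1=F, B2=S, B2=E, B3=F, B4=E, B5=F, B6=T, B7=T, B7=F, B8=T, B9=E
test 3 (m=-4, r=7) fires B2->E, B1->F, B4->E, B3->T, B5->F, B6->T, B7->T, B7->T, B7->T, B7->T, B7->T, B7->F, B9->E, B8->T; hits B1=F, B2=E, B3=T, B4=E, B5=F, B6=T, B7=T, B7=F, B8=T, B9=E
test 4 (m=-2, r=6) fires B2->E, B1->F, B4->S, B3->T, B5->F, B6->T, B7->T, B7->T, B7->T, B7->T, B7->T, B7->F, B9->E, B8->T; hits B1=F, B2=E, B3=T, B4=S, B5=F, B6=T, B7=T, B7=F, B8=T, B9=E
test 5 (m=-3, r=4) fires B2->E, B1->F, B4->S, B3->T, B5->F, B6->F, B7->F, B9->E, B8->F, B11->S, B10->F; hits B1=F, B2=E, B3=T, B4=S, B5=F, B6=F, B7=F, B8=F, B9=E, B10=F, B11=S
test 6 (m=-3, r=3) fires B2->E, B1->F, B4->S, B3->T, B5->F, B6->F, B7->F, B9->E, B8->F, B11->E, B10->T; hits B1=F, B2=E, B3=T, B4=S, B5=F, B6=F, B7=F, B8=F, B9=E, B10=T, B11=E
pool-wide coverage (22 outcomes): B1=T, B1=F, B2=S, B2=E, B3=T, B3=F, B4=S, B4=E, B5=T, B5=F, B6=T, B6=F, B7=T, B7=F, B8=T, B8=F, B9=S, B9=E, B10=T, B10=F, B11=S, B11=E
every size-1 subset falls short of the 22 outcomes (best: 13/22)
every size-2 subset falls short of the 22 outcomes (best: 19/22)
size 3: inputs {1, 2, 6} cover all 22 outcomes, and no lexicographically smaller subset of this size does

Answer: 1, 2, 6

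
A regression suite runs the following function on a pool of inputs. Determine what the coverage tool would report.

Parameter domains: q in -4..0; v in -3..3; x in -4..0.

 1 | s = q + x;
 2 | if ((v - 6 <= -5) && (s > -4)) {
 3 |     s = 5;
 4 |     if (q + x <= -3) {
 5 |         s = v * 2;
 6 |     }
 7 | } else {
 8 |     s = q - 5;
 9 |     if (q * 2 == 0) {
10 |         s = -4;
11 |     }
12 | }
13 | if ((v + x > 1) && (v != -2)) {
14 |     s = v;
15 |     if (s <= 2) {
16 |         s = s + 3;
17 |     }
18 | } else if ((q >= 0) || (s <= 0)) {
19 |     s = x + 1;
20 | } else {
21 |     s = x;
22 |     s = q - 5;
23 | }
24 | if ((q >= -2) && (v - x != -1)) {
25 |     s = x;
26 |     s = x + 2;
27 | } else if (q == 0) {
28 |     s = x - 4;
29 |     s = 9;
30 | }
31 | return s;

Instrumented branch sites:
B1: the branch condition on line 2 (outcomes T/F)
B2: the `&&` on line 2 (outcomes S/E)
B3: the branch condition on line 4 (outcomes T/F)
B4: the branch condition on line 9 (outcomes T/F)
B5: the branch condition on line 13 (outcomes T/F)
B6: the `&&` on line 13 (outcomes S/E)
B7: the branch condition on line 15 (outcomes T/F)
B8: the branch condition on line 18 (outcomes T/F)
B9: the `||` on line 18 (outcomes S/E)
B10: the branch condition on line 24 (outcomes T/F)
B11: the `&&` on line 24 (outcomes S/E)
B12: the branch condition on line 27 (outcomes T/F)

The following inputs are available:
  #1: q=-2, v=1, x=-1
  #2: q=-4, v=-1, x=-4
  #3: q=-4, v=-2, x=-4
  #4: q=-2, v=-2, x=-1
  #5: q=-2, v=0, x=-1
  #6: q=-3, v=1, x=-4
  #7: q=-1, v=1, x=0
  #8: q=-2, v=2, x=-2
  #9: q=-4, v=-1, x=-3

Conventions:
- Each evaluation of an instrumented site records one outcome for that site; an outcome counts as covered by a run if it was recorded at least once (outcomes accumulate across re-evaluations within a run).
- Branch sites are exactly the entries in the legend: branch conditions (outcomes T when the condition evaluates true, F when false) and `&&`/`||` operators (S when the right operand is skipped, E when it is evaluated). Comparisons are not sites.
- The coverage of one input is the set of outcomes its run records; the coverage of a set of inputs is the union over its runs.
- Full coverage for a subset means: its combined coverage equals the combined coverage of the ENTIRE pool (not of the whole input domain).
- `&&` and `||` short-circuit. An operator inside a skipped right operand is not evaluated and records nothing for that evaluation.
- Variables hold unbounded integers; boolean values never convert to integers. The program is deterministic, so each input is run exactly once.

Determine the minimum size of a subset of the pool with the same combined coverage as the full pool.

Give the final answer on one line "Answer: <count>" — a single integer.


#1 (q=-2, v=1, x=-1) -> covered: B1=T, B2=E, B3=T, B5=F, B6=S, B8=F, B9=E, B10=T, B11=E
#2 (q=-4, v=-1, x=-4) -> covered: B1=F, B2=E, B4=F, B5=F, B6=S, B8=T, B9=E, B10=F, B11=S, B12=F
#3 (q=-4, v=-2, x=-4) -> covered: B1=F, B2=E, B4=F, B5=F, B6=S, B8=T, B9=E, B10=F, B11=S, B12=F
#4 (q=-2, v=-2, x=-1) -> covered: B1=T, B2=E, B3=T, B5=F, B6=S, B8=T, B9=E, B10=F, B11=E, B12=F
#5 (q=-2, v=0, x=-1) -> covered: B1=T, B2=E, B3=T, B5=F, B6=S, B8=T, B9=E, B10=T, B11=E
#6 (q=-3, v=1, x=-4) -> covered: B1=F, B2=E, B4=F, B5=F, B6=S, B8=T, B9=E, B10=F, B11=S, B12=F
#7 (q=-1, v=1, x=0) -> covered: B1=T, B2=E, B3=F, B5=F, B6=S, B8=F, B9=E, B10=T, B11=E
#8 (q=-2, v=2, x=-2) -> covered: B1=F, B2=S, B4=F, B5=F, B6=S, B8=T, B9=E, B10=T, B11=E
#9 (q=-4, v=-1, x=-3) -> covered: B1=F, B2=E, B4=F, B5=F, B6=S, B8=T, B9=E, B10=F, B11=S, B12=F
together the pool reaches 17 outcomes: B1=T, B1=F, B2=S, B2=E, B3=T, B3=F, B4=F, B5=F, B6=S, B8=T, B8=F, B9=E, B10=T, B10=F, B11=S, B11=E, B12=F
every size-1 subset falls short of the 17 outcomes (best: 10/17)
every size-2 subset falls short of the 17 outcomes (best: 15/17)
every size-3 subset falls short of the 17 outcomes (best: 16/17)
inputs {1, 2, 7, 8} (size 4) cover everything; no size-4 subset with a lexicographically smaller index list covers all 17
Answer: 4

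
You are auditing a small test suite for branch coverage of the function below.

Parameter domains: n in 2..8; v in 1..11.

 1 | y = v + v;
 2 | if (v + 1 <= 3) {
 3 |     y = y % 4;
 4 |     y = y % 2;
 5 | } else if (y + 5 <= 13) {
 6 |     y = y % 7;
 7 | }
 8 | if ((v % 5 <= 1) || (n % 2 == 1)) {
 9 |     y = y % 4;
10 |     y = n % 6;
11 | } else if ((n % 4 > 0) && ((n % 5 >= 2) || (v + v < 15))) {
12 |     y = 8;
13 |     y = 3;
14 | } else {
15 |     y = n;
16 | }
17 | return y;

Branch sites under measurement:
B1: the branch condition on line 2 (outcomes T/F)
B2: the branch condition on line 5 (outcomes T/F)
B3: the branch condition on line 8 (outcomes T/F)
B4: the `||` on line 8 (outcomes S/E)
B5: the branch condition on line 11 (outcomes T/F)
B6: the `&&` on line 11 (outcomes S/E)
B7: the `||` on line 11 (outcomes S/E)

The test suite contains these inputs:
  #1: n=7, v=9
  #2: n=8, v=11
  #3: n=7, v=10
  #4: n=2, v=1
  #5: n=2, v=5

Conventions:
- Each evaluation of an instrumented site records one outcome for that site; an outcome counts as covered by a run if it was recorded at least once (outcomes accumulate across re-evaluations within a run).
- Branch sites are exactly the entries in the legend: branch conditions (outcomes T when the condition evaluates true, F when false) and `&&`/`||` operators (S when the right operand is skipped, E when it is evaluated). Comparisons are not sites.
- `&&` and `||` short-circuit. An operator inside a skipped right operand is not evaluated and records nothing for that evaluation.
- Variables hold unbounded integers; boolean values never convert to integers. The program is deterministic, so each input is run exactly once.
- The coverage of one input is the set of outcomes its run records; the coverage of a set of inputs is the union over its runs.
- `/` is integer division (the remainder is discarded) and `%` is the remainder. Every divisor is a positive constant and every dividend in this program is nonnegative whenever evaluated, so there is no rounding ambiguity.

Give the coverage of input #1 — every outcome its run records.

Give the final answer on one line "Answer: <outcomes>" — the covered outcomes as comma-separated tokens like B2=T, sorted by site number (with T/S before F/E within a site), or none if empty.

Tracing the run of input #1 (n=7, v=9):
  B1->F, B2->F, B4->E, B3->T
collecting distinct outcomes: B1=F, B2=F, B3=T, B4=E

Answer: B1=F, B2=F, B3=T, B4=E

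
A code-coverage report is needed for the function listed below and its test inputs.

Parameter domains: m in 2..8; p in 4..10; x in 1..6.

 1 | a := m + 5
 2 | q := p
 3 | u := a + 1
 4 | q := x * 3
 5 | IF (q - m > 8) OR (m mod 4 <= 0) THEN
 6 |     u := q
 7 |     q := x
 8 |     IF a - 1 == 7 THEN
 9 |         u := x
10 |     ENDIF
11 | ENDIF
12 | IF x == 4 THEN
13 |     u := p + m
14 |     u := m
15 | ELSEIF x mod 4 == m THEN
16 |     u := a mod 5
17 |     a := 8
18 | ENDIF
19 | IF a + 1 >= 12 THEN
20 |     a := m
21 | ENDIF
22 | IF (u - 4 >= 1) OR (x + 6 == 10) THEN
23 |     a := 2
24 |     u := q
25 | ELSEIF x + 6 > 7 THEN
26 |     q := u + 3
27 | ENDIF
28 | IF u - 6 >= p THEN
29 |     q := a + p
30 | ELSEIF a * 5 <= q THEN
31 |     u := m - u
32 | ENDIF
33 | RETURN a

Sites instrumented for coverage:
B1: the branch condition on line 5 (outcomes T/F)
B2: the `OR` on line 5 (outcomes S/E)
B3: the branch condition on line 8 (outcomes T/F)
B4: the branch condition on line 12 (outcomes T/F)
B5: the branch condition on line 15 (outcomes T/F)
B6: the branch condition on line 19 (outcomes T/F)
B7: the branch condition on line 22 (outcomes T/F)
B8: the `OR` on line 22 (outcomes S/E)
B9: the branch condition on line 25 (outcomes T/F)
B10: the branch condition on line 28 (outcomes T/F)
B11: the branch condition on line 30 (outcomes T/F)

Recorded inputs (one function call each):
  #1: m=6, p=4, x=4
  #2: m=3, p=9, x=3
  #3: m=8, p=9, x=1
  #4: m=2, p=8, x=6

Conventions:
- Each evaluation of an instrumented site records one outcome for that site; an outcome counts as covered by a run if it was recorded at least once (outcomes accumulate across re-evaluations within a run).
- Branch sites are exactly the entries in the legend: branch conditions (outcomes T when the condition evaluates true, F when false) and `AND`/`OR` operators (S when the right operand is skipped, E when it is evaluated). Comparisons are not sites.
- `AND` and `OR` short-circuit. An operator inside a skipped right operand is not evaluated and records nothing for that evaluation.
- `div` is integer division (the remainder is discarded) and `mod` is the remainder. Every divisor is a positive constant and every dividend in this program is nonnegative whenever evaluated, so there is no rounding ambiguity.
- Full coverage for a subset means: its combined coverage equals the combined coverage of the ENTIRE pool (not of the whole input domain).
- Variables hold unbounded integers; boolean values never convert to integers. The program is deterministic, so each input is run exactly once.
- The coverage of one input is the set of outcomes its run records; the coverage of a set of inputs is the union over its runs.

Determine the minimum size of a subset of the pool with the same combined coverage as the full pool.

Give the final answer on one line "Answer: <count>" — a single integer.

run #1 (m=6, p=4, x=4) runs B2->E, B1->F, B4->T, B6->T, B8->S, B7->T, B10->T; records B1=F, B2=E, B4=T, B6=T, B7=T, B8=S, B10=T
run #2 (m=3, p=9, x=3) runs B2->E, B1->F, B4->F, B5->T, B6->F, B8->E, B7->F, B9->T, B10->F, B11->F; records B1=F, B2=E, B4=F, B5=T, B6=F, B7=F, B8=E, B9=T, B10=F, B11=F
run #3 (m=8, p=9, x=1) runs B2->E, B1->T, B3->F, B4->F, B5->F, B6->T, B8->E, B7->F, B9->F, B10->F, B11->F; records B1=T, B2=E, B3=F, B4=F, B5=F, B6=T, B7=F, B8=E, B9=F, B10=F, B11=F
run #4 (m=2, p=8, x=6) runs B2->S, B1->T, B3->F, B4->F, B5->T, B6->F, B8->E, B7->F, B9->T, B10->F, B11->F; records B1=T, B2=S, B3=F, B4=F, B5=T, B6=F, B7=F, B8=E, B9=T, B10=F, B11=F
together the pool reaches 20 outcomes: B1=T, B1=F, B2=S, B2=E, B3=F, B4=T, B4=F, B5=T, B5=F, B6=T, B6=F, B7=T, B7=F, B8=S, B8=E, B9=T, B9=F, B10=T, B10=F, B11=F
size 1 is not enough: best union over all size-1 subsets is 11/20
size 2 is not enough: best union over all size-2 subsets is 18/20
the canonical winner is {1, 3, 4}: size 3, full 20-outcome coverage, earliest index list among size-3 covers

Answer: 3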